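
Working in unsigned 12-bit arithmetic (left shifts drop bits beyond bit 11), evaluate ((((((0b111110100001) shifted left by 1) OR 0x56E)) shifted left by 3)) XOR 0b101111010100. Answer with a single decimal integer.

164

0b111110100001 = 111110100001
→ shifted left by 1 (mod 2^12) → 111101000010 = 3906
0x56E = 010101101110
→ OR → 111101101110 = 3950
→ shifted left by 3 (mod 2^12) → 101101110000 = 2928
0b101111010100 = 101111010100
→ XOR → 000010100100 = 164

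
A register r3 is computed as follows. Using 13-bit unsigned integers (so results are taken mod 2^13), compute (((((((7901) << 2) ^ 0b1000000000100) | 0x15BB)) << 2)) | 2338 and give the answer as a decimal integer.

8174

7901 = 1111011011101
→ << 2 (mod 2^13) → 1101101110100 = 7028
0b1000000000100 = 1000000000100
→ ^ → 0101101110000 = 2928
0x15BB = 1010110111011
→ | → 1111111111011 = 8187
→ << 2 (mod 2^13) → 1111111101100 = 8172
2338 = 0100100100010
→ | → 1111111101110 = 8174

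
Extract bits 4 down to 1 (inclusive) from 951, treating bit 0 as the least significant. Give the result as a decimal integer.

v = 01110110111
Shift right by 1: 0111011011
Mask low 4 bits: 1011 = 11

11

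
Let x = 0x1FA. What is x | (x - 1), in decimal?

507

x = 111111010 = 506
x - 1 = 111111001
OR    = 111111011 = 507
(x | (x - 1) sets all bits below the lowest set bit.)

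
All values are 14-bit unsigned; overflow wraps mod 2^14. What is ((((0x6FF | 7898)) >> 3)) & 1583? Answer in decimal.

527

0x6FF = 00011011111111
7898 = 01111011011010
→ | → 01111011111111 = 7935
→ >> 3 → 00001111011111 = 991
1583 = 00011000101111
→ & → 00001000001111 = 527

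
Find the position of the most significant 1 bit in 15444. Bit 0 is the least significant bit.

13

15444 = 11110001010100
The topmost 1 is at position 13 (since 2^13 = 8192 ≤ 15444 < 16384).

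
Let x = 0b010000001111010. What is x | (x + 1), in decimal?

x = 10000001111010 = 8314
x + 1 = 10000001111011
OR    = 10000001111011 = 8315
(x | (x + 1) sets the lowest cleared bit.)

8315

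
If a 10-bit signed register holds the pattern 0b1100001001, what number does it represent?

pattern = 1100001001 (MSB is 1 ⇒ negative)
Invert: 0011110110, add 1 → 0011110111 = 247, so the value is -247.
(Equivalently: 777 - 2^10 = 777 - 1024 = -247.)

-247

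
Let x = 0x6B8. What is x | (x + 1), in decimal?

1721

x = 11010111000 = 1720
x + 1 = 11010111001
OR    = 11010111001 = 1721
(x | (x + 1) sets the lowest cleared bit.)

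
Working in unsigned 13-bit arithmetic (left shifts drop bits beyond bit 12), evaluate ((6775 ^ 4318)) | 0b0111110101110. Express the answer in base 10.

4015

6775 = 1101001110111
4318 = 1000011011110
→ ^ → 0101010101001 = 2729
0b0111110101110 = 0111110101110
→ | → 0111110101111 = 4015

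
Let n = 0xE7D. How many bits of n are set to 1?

0xE7D = 111001111101
Count the 1s: 1 + 1 + 1 + 1 + 1 + 1 + 1 + 1 + 1 = 9

9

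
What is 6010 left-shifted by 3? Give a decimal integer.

6010 = 0001011101111010
shift left by 3 → 1011101111010000 = 48080
(equivalently, 6010 × 2^3 = 6010 × 8)

48080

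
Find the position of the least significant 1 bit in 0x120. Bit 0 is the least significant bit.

0x120 = 100100000
Trailing zeros: 5, so the lowest set bit is bit 5 (value 32).

5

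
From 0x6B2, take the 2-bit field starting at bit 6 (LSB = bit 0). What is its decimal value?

2

v = 11010110010
Shift right by 6: 11010
Mask low 2 bits: 10 = 2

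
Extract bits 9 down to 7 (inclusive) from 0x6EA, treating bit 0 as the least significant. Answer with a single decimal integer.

v = 0011011101010
Shift right by 7: 001101
Mask low 3 bits: 101 = 5

5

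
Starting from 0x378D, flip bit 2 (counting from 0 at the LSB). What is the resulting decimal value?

14217

x = 11011110001101
bit 2 is currently 1; toggle it via x ^ (1 << 2) = x ^ 4
→ 11011110001001 = 14217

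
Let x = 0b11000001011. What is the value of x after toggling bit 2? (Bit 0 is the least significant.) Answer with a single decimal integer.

1551

x = 11000001011
bit 2 is currently 0; toggle it via x ^ (1 << 2) = x ^ 4
→ 11000001111 = 1551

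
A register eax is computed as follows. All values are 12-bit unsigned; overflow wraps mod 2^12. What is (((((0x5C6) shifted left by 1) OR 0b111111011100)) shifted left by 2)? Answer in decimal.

0x5C6 = 010111000110
→ shifted left by 1 (mod 2^12) → 101110001100 = 2956
0b111111011100 = 111111011100
→ OR → 111111011100 = 4060
→ shifted left by 2 (mod 2^12) → 111101110000 = 3952

3952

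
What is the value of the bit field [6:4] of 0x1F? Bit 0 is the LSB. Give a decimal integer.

1

v = 000000011111
Shift right by 4: 00000001
Mask low 3 bits: 001 = 1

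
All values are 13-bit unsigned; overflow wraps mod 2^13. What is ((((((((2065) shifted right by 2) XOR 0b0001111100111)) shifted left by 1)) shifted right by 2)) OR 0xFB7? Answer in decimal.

4087

2065 = 0100000010001
→ shifted right by 2 → 0001000000100 = 516
0b0001111100111 = 0001111100111
→ XOR → 0000111100011 = 483
→ shifted left by 1 (mod 2^13) → 0001111000110 = 966
→ shifted right by 2 → 0000011110001 = 241
0xFB7 = 0111110110111
→ OR → 0111111110111 = 4087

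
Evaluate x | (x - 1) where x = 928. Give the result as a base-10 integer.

x = 1110100000 = 928
x - 1 = 1110011111
OR    = 1110111111 = 959
(x | (x - 1) sets all bits below the lowest set bit.)

959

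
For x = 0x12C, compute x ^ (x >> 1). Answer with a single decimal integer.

442

x = 100101100 = 300
x>>1 = 010010110
XOR  = 110111010 = 442
(x ^ (x >> 1) gives the standard binary-reflected Gray code of x.)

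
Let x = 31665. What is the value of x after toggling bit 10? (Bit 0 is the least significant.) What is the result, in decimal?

32689

x = 111101110110001
bit 10 is currently 0; toggle it via x ^ (1 << 10) = x ^ 1024
→ 111111110110001 = 32689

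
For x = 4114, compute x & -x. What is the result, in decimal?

x = 1000000010010 = 4114
-x (two's complement) = …0111111101110
AND   = 0000000000010 = 2
(x & -x isolates the lowest set bit of x.)

2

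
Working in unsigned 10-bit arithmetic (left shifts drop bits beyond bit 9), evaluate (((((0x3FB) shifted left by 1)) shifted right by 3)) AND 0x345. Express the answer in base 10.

68

0x3FB = 1111111011
→ shifted left by 1 (mod 2^10) → 1111110110 = 1014
→ shifted right by 3 → 0001111110 = 126
0x345 = 1101000101
→ AND → 0001000100 = 68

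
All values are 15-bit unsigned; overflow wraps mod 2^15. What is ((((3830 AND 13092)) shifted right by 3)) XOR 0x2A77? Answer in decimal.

10803

3830 = 000111011110110
13092 = 011001100100100
→ AND → 000001000100100 = 548
→ shifted right by 3 → 000000001000100 = 68
0x2A77 = 010101001110111
→ XOR → 010101000110011 = 10803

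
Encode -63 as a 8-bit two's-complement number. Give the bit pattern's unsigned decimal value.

63 in 8 bits: 00111111
Invert: 11000000
Add 1:  11000001 = 193
(Check: 2^8 - 63 = 256 - 63 = 193.)

193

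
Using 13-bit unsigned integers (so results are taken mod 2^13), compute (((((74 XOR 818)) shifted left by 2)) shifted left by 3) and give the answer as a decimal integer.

3840

74 = 0000001001010
818 = 0001100110010
→ XOR → 0001101111000 = 888
→ shifted left by 2 (mod 2^13) → 0110111100000 = 3552
→ shifted left by 3 (mod 2^13) → 0111100000000 = 3840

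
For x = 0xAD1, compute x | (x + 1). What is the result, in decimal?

2771

x = 101011010001 = 2769
x + 1 = 101011010010
OR    = 101011010011 = 2771
(x | (x + 1) sets the lowest cleared bit.)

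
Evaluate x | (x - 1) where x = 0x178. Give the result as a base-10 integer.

383

x = 101111000 = 376
x - 1 = 101110111
OR    = 101111111 = 383
(x | (x - 1) sets all bits below the lowest set bit.)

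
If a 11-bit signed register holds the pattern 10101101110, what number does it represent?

-658

pattern = 10101101110 (MSB is 1 ⇒ negative)
Invert: 01010010001, add 1 → 01010010010 = 658, so the value is -658.
(Equivalently: 1390 - 2^11 = 1390 - 2048 = -658.)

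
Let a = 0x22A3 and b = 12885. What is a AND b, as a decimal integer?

8705

0x22A3 = 10001010100011
12885 = 11001001010101
AND → 10001000000001 = 8705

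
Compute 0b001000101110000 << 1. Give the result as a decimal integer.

x = 01000101110000
shift left by 1 → 10001011100000 = 8928
(equivalently, 4464 × 2^1 = 4464 × 2)

8928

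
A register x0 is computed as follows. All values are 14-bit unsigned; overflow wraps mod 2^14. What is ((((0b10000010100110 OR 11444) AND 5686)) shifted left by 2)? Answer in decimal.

0b10000010100110 = 10000010100110
11444 = 10110010110100
→ OR → 10110010110110 = 11446
5686 = 01011000110110
→ AND → 00010000110110 = 1078
→ shifted left by 2 (mod 2^14) → 01000011011000 = 4312

4312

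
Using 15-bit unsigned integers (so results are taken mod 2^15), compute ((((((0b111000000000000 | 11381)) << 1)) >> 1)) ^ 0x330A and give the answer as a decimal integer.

3967

0b111000000000000 = 111000000000000
11381 = 010110001110101
→ | → 111110001110101 = 31861
→ << 1 (mod 2^15) → 111100011101010 = 30954
→ >> 1 → 011110001110101 = 15477
0x330A = 011001100001010
→ ^ → 000111101111111 = 3967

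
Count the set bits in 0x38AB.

8

0x38AB = 11100010101011
Count the 1s: 1 + 1 + 1 + 1 + 1 + 1 + 1 + 1 = 8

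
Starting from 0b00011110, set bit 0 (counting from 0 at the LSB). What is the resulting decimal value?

x = 00011110
bit 0 is currently 0; set it via x | (1 << 0) = x | 1
→ 00011111 = 31

31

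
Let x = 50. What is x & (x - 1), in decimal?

48

x = 110010 = 50
x - 1 = 110001
AND   = 110000 = 48
(x & (x - 1) clears the lowest set bit of x.)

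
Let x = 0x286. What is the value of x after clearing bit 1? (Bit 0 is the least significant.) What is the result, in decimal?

644

x = 01010000110
bit 1 is currently 1; clear it via x & ~(1 << 1) = x & ~2
→ 01010000100 = 644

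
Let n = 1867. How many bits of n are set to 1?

7

1867 = 11101001011
Count the 1s: 1 + 1 + 1 + 1 + 1 + 1 + 1 = 7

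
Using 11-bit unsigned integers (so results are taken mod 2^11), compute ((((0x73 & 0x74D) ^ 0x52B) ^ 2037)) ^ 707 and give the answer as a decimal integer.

92

0x73 = 00001110011
0x74D = 11101001101
→ & → 00001000001 = 65
0x52B = 10100101011
→ ^ → 10101101010 = 1386
2037 = 11111110101
→ ^ → 01010011111 = 671
707 = 01011000011
→ ^ → 00001011100 = 92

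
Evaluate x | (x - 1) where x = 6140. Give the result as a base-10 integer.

x = 1011111111100 = 6140
x - 1 = 1011111111011
OR    = 1011111111111 = 6143
(x | (x - 1) sets all bits below the lowest set bit.)

6143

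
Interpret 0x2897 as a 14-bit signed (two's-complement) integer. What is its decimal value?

pattern = 10100010010111 (MSB is 1 ⇒ negative)
Invert: 01011101101000, add 1 → 01011101101001 = 5993, so the value is -5993.
(Equivalently: 10391 - 2^14 = 10391 - 16384 = -5993.)

-5993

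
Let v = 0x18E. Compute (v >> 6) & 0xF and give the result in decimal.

6

v = 0110001110
Shift right by 6: 0110
Mask low 4 bits: 0110 = 6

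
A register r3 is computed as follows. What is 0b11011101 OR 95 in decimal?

223

a = 11011101
95 = 01011111
 OR → 11011111 = 223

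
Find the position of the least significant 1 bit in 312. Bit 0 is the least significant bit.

312 = 100111000
Trailing zeros: 3, so the lowest set bit is bit 3 (value 8).

3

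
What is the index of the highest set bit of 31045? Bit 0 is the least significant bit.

31045 = 111100101000101
The topmost 1 is at position 14 (since 2^14 = 16384 ≤ 31045 < 32768).

14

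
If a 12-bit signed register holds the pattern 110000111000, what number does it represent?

pattern = 110000111000 (MSB is 1 ⇒ negative)
Invert: 001111000111, add 1 → 001111001000 = 968, so the value is -968.
(Equivalently: 3128 - 2^12 = 3128 - 4096 = -968.)

-968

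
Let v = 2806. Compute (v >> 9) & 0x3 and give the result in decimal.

v = 101011110110
Shift right by 9: 101
Mask low 2 bits: 01 = 1

1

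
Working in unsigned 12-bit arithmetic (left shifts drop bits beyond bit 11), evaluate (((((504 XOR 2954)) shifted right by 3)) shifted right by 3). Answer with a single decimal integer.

41

504 = 000111111000
2954 = 101110001010
→ XOR → 101001110010 = 2674
→ shifted right by 3 → 000101001110 = 334
→ shifted right by 3 → 000000101001 = 41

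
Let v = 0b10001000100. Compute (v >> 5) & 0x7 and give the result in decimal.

v = 10001000100
Shift right by 5: 100010
Mask low 3 bits: 010 = 2

2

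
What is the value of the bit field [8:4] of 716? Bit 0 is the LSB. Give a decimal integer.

v = 001011001100
Shift right by 4: 00101100
Mask low 5 bits: 01100 = 12

12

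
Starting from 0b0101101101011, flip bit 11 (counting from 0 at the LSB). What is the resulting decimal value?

x = 0101101101011
bit 11 is currently 1; toggle it via x ^ (1 << 11) = x ^ 2048
→ 0001101101011 = 875

875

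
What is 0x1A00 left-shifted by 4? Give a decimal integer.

106496

0x1A00 = 00001101000000000
shift left by 4 → 11010000000000000 = 106496
(equivalently, 6656 × 2^4 = 6656 × 16)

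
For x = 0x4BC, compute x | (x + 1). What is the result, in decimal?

1213

x = 10010111100 = 1212
x + 1 = 10010111101
OR    = 10010111101 = 1213
(x | (x + 1) sets the lowest cleared bit.)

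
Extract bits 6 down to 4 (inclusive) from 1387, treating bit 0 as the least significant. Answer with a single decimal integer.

6

v = 00010101101011
Shift right by 4: 0001010110
Mask low 3 bits: 110 = 6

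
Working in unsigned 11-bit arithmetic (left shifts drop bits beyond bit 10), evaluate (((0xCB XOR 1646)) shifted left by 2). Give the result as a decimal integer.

0xCB = 00011001011
1646 = 11001101110
→ XOR → 11010100101 = 1701
→ shifted left by 2 (mod 2^11) → 01010010100 = 660

660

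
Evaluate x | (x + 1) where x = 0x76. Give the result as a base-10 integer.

119

x = 1110110 = 118
x + 1 = 1110111
OR    = 1110111 = 119
(x | (x + 1) sets the lowest cleared bit.)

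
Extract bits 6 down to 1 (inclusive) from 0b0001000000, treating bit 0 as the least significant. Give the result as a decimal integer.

32

v = 0001000000
Shift right by 1: 000100000
Mask low 6 bits: 100000 = 32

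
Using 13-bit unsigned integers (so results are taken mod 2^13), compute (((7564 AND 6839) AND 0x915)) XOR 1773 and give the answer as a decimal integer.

7564 = 1110110001100
6839 = 1101010110111
→ AND → 1100010000100 = 6276
0x915 = 0100100010101
→ AND → 0100000000100 = 2052
1773 = 0011011101101
→ XOR → 0111011101001 = 3817

3817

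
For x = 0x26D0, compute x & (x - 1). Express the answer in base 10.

9920

x = 10011011010000 = 9936
x - 1 = 10011011001111
AND   = 10011011000000 = 9920
(x & (x - 1) clears the lowest set bit of x.)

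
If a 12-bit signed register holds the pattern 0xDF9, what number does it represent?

-519

pattern = 110111111001 (MSB is 1 ⇒ negative)
Invert: 001000000110, add 1 → 001000000111 = 519, so the value is -519.
(Equivalently: 3577 - 2^12 = 3577 - 4096 = -519.)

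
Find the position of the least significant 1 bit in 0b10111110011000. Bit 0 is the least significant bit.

3

0b10111110011000 = 10111110011000
Trailing zeros: 3, so the lowest set bit is bit 3 (value 8).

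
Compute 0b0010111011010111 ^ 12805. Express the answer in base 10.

a = 10111011010111
12805 = 11001000000101
XOR → 01110011010010 = 7378

7378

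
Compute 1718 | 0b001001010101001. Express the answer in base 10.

1718 = 0011010110110
b = 1001010101001
 OR → 1011010111111 = 5823

5823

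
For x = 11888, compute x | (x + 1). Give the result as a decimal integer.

11889

x = 10111001110000 = 11888
x + 1 = 10111001110001
OR    = 10111001110001 = 11889
(x | (x + 1) sets the lowest cleared bit.)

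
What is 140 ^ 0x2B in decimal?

167

140 = 10001100
0x2B = 00101011
XOR → 10100111 = 167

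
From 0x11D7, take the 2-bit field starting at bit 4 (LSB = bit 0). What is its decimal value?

v = 01000111010111
Shift right by 4: 0100011101
Mask low 2 bits: 01 = 1

1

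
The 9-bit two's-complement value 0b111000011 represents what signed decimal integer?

-61

pattern = 111000011 (MSB is 1 ⇒ negative)
Invert: 000111100, add 1 → 000111101 = 61, so the value is -61.
(Equivalently: 451 - 2^9 = 451 - 512 = -61.)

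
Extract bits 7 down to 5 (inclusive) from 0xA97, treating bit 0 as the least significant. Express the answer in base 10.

4

v = 00101010010111
Shift right by 5: 001010100
Mask low 3 bits: 100 = 4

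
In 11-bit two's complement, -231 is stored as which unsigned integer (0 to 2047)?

231 in 11 bits: 00011100111
Invert: 11100011000
Add 1:  11100011001 = 1817
(Check: 2^11 - 231 = 2048 - 231 = 1817.)

1817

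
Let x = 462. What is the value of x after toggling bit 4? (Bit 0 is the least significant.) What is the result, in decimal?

478

x = 00111001110
bit 4 is currently 0; toggle it via x ^ (1 << 4) = x ^ 16
→ 00111011110 = 478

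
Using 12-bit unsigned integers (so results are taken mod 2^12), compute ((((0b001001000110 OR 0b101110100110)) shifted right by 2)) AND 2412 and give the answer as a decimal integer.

0b001001000110 = 001001000110
0b101110100110 = 101110100110
→ OR → 101111100110 = 3046
→ shifted right by 2 → 001011111001 = 761
2412 = 100101101100
→ AND → 000001101000 = 104

104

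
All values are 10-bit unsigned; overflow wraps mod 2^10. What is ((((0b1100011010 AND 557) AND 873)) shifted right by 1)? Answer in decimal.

0b1100011010 = 1100011010
557 = 1000101101
→ AND → 1000001000 = 520
873 = 1101101001
→ AND → 1000001000 = 520
→ shifted right by 1 → 0100000100 = 260

260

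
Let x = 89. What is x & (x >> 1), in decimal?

8

x = 1011001 = 89
x>>1 = 0101100
AND  = 0001000 = 8
(x & (x >> 1) has a 1 wherever x has two consecutive 1 bits.)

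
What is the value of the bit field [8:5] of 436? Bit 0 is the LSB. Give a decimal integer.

v = 0110110100
Shift right by 5: 01101
Mask low 4 bits: 1101 = 13

13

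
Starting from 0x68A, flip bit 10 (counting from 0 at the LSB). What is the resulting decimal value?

x = 011010001010
bit 10 is currently 1; toggle it via x ^ (1 << 10) = x ^ 1024
→ 001010001010 = 650

650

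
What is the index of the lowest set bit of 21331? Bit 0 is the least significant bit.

21331 = 101001101010011
Trailing zeros: 0, so the lowest set bit is bit 0 (value 1).

0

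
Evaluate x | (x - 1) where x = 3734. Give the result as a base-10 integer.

3735

x = 111010010110 = 3734
x - 1 = 111010010101
OR    = 111010010111 = 3735
(x | (x - 1) sets all bits below the lowest set bit.)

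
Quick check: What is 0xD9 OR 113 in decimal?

0xD9 = 11011001
113 = 01110001
 OR → 11111001 = 249

249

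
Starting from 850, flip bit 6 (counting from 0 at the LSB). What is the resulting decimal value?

786

x = 1101010010
bit 6 is currently 1; toggle it via x ^ (1 << 6) = x ^ 64
→ 1100010010 = 786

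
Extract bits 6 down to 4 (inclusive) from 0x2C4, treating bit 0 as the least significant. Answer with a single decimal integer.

v = 01011000100
Shift right by 4: 0101100
Mask low 3 bits: 100 = 4

4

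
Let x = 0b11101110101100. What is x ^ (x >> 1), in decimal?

x = 11101110101100 = 15276
x>>1 = 01110111010110
XOR  = 10011001111010 = 9850
(x ^ (x >> 1) gives the standard binary-reflected Gray code of x.)

9850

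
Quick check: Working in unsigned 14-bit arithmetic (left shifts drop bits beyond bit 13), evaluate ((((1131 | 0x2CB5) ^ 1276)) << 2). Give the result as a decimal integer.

1131 = 00010001101011
0x2CB5 = 10110010110101
→ | → 10110011111111 = 11519
1276 = 00010011111100
→ ^ → 10100000000011 = 10243
→ << 2 (mod 2^14) → 10000000001100 = 8204

8204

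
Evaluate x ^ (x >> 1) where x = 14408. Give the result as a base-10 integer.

x = 11100001001000 = 14408
x>>1 = 01110000100100
XOR  = 10010001101100 = 9324
(x ^ (x >> 1) gives the standard binary-reflected Gray code of x.)

9324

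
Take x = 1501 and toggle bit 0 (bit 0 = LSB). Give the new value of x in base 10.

1500

x = 10111011101
bit 0 is currently 1; toggle it via x ^ (1 << 0) = x ^ 1
→ 10111011100 = 1500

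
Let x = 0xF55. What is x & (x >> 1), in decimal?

1792

x = 111101010101 = 3925
x>>1 = 011110101010
AND  = 011100000000 = 1792
(x & (x >> 1) has a 1 wherever x has two consecutive 1 bits.)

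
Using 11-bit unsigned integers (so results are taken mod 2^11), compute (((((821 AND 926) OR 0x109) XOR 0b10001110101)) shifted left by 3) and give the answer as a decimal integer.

821 = 01100110101
926 = 01110011110
→ AND → 01100010100 = 788
0x109 = 00100001001
→ OR → 01100011101 = 797
0b10001110101 = 10001110101
→ XOR → 11101101000 = 1896
→ shifted left by 3 (mod 2^11) → 01101000000 = 832

832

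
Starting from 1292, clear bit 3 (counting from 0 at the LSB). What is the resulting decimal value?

x = 10100001100
bit 3 is currently 1; clear it via x & ~(1 << 3) = x & ~8
→ 10100000100 = 1284

1284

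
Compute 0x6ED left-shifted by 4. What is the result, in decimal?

28368

0x6ED = 000011011101101
shift left by 4 → 110111011010000 = 28368
(equivalently, 1773 × 2^4 = 1773 × 16)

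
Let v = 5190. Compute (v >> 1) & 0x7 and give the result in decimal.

3

v = 1010001000110
Shift right by 1: 101000100011
Mask low 3 bits: 011 = 3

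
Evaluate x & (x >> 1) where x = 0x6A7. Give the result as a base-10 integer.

x = 11010100111 = 1703
x>>1 = 01101010011
AND  = 01000000011 = 515
(x & (x >> 1) has a 1 wherever x has two consecutive 1 bits.)

515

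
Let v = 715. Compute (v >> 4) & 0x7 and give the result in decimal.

4

v = 1011001011
Shift right by 4: 101100
Mask low 3 bits: 100 = 4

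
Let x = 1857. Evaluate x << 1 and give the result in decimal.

1857 = 011101000001
shift left by 1 → 111010000010 = 3714
(equivalently, 1857 × 2^1 = 1857 × 2)

3714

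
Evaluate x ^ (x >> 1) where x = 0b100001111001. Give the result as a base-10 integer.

3141

x = 100001111001 = 2169
x>>1 = 010000111100
XOR  = 110001000101 = 3141
(x ^ (x >> 1) gives the standard binary-reflected Gray code of x.)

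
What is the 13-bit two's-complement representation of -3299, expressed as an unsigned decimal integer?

4893

3299 in 13 bits: 0110011100011
Invert: 1001100011100
Add 1:  1001100011101 = 4893
(Check: 2^13 - 3299 = 8192 - 3299 = 4893.)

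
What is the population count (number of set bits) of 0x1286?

5

0x1286 = 1001010000110
Count the 1s: 1 + 1 + 1 + 1 + 1 = 5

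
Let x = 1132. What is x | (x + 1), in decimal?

1133

x = 10001101100 = 1132
x + 1 = 10001101101
OR    = 10001101101 = 1133
(x | (x + 1) sets the lowest cleared bit.)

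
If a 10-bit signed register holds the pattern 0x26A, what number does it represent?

pattern = 1001101010 (MSB is 1 ⇒ negative)
Invert: 0110010101, add 1 → 0110010110 = 406, so the value is -406.
(Equivalently: 618 - 2^10 = 618 - 1024 = -406.)

-406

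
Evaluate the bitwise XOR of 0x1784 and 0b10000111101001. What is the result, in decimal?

0x1784 = 01011110000100
b = 10000111101001
XOR → 11011001101101 = 13933

13933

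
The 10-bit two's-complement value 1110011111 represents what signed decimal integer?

-97

pattern = 1110011111 (MSB is 1 ⇒ negative)
Invert: 0001100000, add 1 → 0001100001 = 97, so the value is -97.
(Equivalently: 927 - 2^10 = 927 - 1024 = -97.)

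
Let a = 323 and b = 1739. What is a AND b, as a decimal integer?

67

323 = 00101000011
1739 = 11011001011
AND → 00001000011 = 67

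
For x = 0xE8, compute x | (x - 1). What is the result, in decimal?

239

x = 11101000 = 232
x - 1 = 11100111
OR    = 11101111 = 239
(x | (x - 1) sets all bits below the lowest set bit.)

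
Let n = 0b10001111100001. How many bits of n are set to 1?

7

n = 10001111100001
Count the 1s: 1 + 1 + 1 + 1 + 1 + 1 + 1 = 7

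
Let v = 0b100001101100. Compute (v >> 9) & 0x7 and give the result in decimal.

v = 100001101100
Shift right by 9: 100
Mask low 3 bits: 100 = 4

4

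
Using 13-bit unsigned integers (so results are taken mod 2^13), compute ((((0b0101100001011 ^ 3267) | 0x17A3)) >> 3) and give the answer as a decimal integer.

0b0101100001011 = 0101100001011
3267 = 0110011000011
→ ^ → 0011111001000 = 1992
0x17A3 = 1011110100011
→ | → 1011111101011 = 6123
→ >> 3 → 0001011111101 = 765

765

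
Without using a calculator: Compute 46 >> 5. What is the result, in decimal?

46 = 101110
shift right by 5 → 000001 = 1
(equivalently, floor(46 / 32))

1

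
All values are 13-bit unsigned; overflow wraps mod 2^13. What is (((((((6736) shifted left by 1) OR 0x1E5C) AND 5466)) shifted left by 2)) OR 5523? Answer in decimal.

5619

6736 = 1101001010000
→ shifted left by 1 (mod 2^13) → 1010010100000 = 5280
0x1E5C = 1111001011100
→ OR → 1111011111100 = 7932
5466 = 1010101011010
→ AND → 1010001011000 = 5208
→ shifted left by 2 (mod 2^13) → 1000101100000 = 4448
5523 = 1010110010011
→ OR → 1010111110011 = 5619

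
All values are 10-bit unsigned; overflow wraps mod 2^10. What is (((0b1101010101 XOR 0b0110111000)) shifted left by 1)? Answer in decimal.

0b1101010101 = 1101010101
0b0110111000 = 0110111000
→ XOR → 1011101101 = 749
→ shifted left by 1 (mod 2^10) → 0111011010 = 474

474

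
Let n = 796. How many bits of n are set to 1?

5

796 = 1100011100
Count the 1s: 1 + 1 + 1 + 1 + 1 = 5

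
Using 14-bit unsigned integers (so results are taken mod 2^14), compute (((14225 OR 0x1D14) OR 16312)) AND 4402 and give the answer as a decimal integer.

14225 = 11011110010001
0x1D14 = 01110100010100
→ OR → 11111110010101 = 16277
16312 = 11111110111000
→ OR → 11111110111101 = 16317
4402 = 01000100110010
→ AND → 01000100110000 = 4400

4400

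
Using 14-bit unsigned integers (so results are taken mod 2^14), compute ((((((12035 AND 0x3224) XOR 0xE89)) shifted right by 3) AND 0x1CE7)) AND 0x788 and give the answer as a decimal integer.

1152

12035 = 10111100000011
0x3224 = 11001000100100
→ AND → 10001000000000 = 8704
0xE89 = 00111010001001
→ XOR → 10110010001001 = 11401
→ shifted right by 3 → 00010110010001 = 1425
0x1CE7 = 01110011100111
→ AND → 00010010000001 = 1153
0x788 = 00011110001000
→ AND → 00010010000000 = 1152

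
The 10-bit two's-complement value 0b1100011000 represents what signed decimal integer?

pattern = 1100011000 (MSB is 1 ⇒ negative)
Invert: 0011100111, add 1 → 0011101000 = 232, so the value is -232.
(Equivalently: 792 - 2^10 = 792 - 1024 = -232.)

-232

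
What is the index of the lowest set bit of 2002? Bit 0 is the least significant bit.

1

2002 = 11111010010
Trailing zeros: 1, so the lowest set bit is bit 1 (value 2).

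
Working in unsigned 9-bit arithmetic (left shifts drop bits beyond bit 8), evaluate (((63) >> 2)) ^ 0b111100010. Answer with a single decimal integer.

63 = 000111111
→ >> 2 → 000001111 = 15
0b111100010 = 111100010
→ ^ → 111101101 = 493

493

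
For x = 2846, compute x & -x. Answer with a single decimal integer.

2

x = 101100011110 = 2846
-x (two's complement) = …010011100010
AND   = 000000000010 = 2
(x & -x isolates the lowest set bit of x.)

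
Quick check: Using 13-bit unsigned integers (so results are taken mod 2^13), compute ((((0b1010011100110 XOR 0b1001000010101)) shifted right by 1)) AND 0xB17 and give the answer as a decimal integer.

0b1010011100110 = 1010011100110
0b1001000010101 = 1001000010101
→ XOR → 0011011110011 = 1779
→ shifted right by 1 → 0001101111001 = 889
0xB17 = 0101100010111
→ AND → 0001100010001 = 785

785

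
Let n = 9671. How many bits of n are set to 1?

8

9671 = 10010111000111
Count the 1s: 1 + 1 + 1 + 1 + 1 + 1 + 1 + 1 = 8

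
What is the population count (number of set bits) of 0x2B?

4

0x2B = 101011
Count the 1s: 1 + 1 + 1 + 1 = 4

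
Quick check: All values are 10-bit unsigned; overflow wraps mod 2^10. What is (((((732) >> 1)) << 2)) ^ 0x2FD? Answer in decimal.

732 = 1011011100
→ >> 1 → 0101101110 = 366
→ << 2 (mod 2^10) → 0110111000 = 440
0x2FD = 1011111101
→ ^ → 1101000101 = 837

837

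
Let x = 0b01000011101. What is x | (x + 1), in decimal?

x = 1000011101 = 541
x + 1 = 1000011110
OR    = 1000011111 = 543
(x | (x + 1) sets the lowest cleared bit.)

543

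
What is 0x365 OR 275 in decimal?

887

0x365 = 1101100101
275 = 0100010011
 OR → 1101110111 = 887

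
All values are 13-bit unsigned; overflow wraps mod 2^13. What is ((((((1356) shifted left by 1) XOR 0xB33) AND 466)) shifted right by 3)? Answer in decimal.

48

1356 = 0010101001100
→ shifted left by 1 (mod 2^13) → 0101010011000 = 2712
0xB33 = 0101100110011
→ XOR → 0000110101011 = 427
466 = 0000111010010
→ AND → 0000110000010 = 386
→ shifted right by 3 → 0000000110000 = 48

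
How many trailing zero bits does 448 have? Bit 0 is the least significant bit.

448 = 111000000
Trailing zeros: 6, so the lowest set bit is bit 6 (value 64).

6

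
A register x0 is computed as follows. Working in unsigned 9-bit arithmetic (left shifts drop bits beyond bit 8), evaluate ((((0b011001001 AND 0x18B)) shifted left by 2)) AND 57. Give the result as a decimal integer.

0b011001001 = 011001001
0x18B = 110001011
→ AND → 010001001 = 137
→ shifted left by 2 (mod 2^9) → 000100100 = 36
57 = 000111001
→ AND → 000100000 = 32

32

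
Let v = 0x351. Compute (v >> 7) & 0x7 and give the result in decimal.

6

v = 01101010001
Shift right by 7: 0110
Mask low 3 bits: 110 = 6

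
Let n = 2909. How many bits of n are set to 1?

8

2909 = 101101011101
Count the 1s: 1 + 1 + 1 + 1 + 1 + 1 + 1 + 1 = 8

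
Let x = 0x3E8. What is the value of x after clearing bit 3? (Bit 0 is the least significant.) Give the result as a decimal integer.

992

x = 1111101000
bit 3 is currently 1; clear it via x & ~(1 << 3) = x & ~8
→ 1111100000 = 992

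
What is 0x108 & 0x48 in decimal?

0x108 = 100001000
0x48 = 001001000
AND → 000001000 = 8

8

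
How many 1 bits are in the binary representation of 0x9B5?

7

0x9B5 = 100110110101
Count the 1s: 1 + 1 + 1 + 1 + 1 + 1 + 1 = 7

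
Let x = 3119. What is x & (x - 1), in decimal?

x = 110000101111 = 3119
x - 1 = 110000101110
AND   = 110000101110 = 3118
(x & (x - 1) clears the lowest set bit of x.)

3118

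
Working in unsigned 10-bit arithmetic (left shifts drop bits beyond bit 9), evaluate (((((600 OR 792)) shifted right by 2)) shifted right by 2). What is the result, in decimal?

600 = 1001011000
792 = 1100011000
→ OR → 1101011000 = 856
→ shifted right by 2 → 0011010110 = 214
→ shifted right by 2 → 0000110101 = 53

53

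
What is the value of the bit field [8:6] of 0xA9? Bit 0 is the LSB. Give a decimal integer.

2

v = 010101001
Shift right by 6: 010
Mask low 3 bits: 010 = 2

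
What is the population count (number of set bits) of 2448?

2448 = 100110010000
Count the 1s: 1 + 1 + 1 + 1 = 4

4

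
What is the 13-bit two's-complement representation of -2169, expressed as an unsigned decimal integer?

6023

2169 in 13 bits: 0100001111001
Invert: 1011110000110
Add 1:  1011110000111 = 6023
(Check: 2^13 - 2169 = 8192 - 2169 = 6023.)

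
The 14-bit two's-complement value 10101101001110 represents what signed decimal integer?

-5298

pattern = 10101101001110 (MSB is 1 ⇒ negative)
Invert: 01010010110001, add 1 → 01010010110010 = 5298, so the value is -5298.
(Equivalently: 11086 - 2^14 = 11086 - 16384 = -5298.)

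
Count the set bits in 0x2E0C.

0x2E0C = 10111000001100
Count the 1s: 1 + 1 + 1 + 1 + 1 + 1 = 6

6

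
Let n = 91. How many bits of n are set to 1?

5

91 = 1011011
Count the 1s: 1 + 1 + 1 + 1 + 1 = 5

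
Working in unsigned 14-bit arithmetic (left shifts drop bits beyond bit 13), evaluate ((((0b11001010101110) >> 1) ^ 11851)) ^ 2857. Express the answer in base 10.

15413

0b11001010101110 = 11001010101110
→ >> 1 → 01100101010111 = 6487
11851 = 10111001001011
→ ^ → 11011100011100 = 14108
2857 = 00101100101001
→ ^ → 11110000110101 = 15413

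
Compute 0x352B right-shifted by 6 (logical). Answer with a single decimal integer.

212

0x352B = 11010100101011
shift right by 6 → 00000011010100 = 212
(equivalently, floor(13611 / 64))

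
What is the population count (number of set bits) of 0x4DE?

0x4DE = 10011011110
Count the 1s: 1 + 1 + 1 + 1 + 1 + 1 + 1 = 7

7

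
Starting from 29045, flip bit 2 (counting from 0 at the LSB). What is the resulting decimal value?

29041

x = 111000101110101
bit 2 is currently 1; toggle it via x ^ (1 << 2) = x ^ 4
→ 111000101110001 = 29041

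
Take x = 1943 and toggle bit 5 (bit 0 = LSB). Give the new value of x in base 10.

x = 011110010111
bit 5 is currently 0; toggle it via x ^ (1 << 5) = x ^ 32
→ 011110110111 = 1975

1975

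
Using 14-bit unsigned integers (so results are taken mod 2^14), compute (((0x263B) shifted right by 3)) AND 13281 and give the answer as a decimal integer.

193

0x263B = 10011000111011
→ shifted right by 3 → 00010011000111 = 1223
13281 = 11001111100001
→ AND → 00000011000001 = 193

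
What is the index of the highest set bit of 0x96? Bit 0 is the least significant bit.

0x96 = 10010110
The topmost 1 is at position 7 (since 2^7 = 128 ≤ 150 < 256).

7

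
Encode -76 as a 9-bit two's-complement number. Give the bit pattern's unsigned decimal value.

76 in 9 bits: 001001100
Invert: 110110011
Add 1:  110110100 = 436
(Check: 2^9 - 76 = 512 - 76 = 436.)

436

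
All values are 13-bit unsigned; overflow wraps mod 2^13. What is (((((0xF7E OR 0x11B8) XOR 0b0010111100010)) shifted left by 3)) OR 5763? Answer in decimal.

0xF7E = 0111101111110
0x11B8 = 1000110111000
→ OR → 1111111111110 = 8190
0b0010111100010 = 0010111100010
→ XOR → 1101000011100 = 6684
→ shifted left by 3 (mod 2^13) → 1000011100000 = 4320
5763 = 1011010000011
→ OR → 1011011100011 = 5859

5859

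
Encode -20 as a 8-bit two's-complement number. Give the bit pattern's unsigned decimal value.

20 in 8 bits: 00010100
Invert: 11101011
Add 1:  11101100 = 236
(Check: 2^8 - 20 = 256 - 20 = 236.)

236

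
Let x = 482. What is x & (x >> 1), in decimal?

224

x = 111100010 = 482
x>>1 = 011110001
AND  = 011100000 = 224
(x & (x >> 1) has a 1 wherever x has two consecutive 1 bits.)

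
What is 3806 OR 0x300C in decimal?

16094

3806 = 00111011011110
0x300C = 11000000001100
 OR → 11111011011110 = 16094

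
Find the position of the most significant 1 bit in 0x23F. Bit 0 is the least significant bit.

0x23F = 1000111111
The topmost 1 is at position 9 (since 2^9 = 512 ≤ 575 < 1024).

9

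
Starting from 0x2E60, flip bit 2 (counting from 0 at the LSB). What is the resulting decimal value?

11876

x = 10111001100000
bit 2 is currently 0; toggle it via x ^ (1 << 2) = x ^ 4
→ 10111001100100 = 11876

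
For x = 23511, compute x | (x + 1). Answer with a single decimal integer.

x = 101101111010111 = 23511
x + 1 = 101101111011000
OR    = 101101111011111 = 23519
(x | (x + 1) sets the lowest cleared bit.)

23519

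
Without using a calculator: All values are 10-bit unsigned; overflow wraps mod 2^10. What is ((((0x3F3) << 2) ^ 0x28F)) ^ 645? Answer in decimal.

966

0x3F3 = 1111110011
→ << 2 (mod 2^10) → 1111001100 = 972
0x28F = 1010001111
→ ^ → 0101000011 = 323
645 = 1010000101
→ ^ → 1111000110 = 966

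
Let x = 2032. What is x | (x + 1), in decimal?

x = 11111110000 = 2032
x + 1 = 11111110001
OR    = 11111110001 = 2033
(x | (x + 1) sets the lowest cleared bit.)

2033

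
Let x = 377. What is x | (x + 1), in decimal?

379

x = 101111001 = 377
x + 1 = 101111010
OR    = 101111011 = 379
(x | (x + 1) sets the lowest cleared bit.)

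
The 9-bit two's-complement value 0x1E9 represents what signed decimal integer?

-23

pattern = 111101001 (MSB is 1 ⇒ negative)
Invert: 000010110, add 1 → 000010111 = 23, so the value is -23.
(Equivalently: 489 - 2^9 = 489 - 512 = -23.)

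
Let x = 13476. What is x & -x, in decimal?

x = 11010010100100 = 13476
-x (two's complement) = …00101101011100
AND   = 00000000000100 = 4
(x & -x isolates the lowest set bit of x.)

4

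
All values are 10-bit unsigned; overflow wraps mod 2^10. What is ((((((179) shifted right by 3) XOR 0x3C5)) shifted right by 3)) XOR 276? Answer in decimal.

366

179 = 0010110011
→ shifted right by 3 → 0000010110 = 22
0x3C5 = 1111000101
→ XOR → 1111010011 = 979
→ shifted right by 3 → 0001111010 = 122
276 = 0100010100
→ XOR → 0101101110 = 366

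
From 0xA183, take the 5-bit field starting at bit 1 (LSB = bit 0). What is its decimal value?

v = 1010000110000011
Shift right by 1: 101000011000001
Mask low 5 bits: 00001 = 1

1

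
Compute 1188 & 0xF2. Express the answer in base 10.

160

1188 = 10010100100
0xF2 = 00011110010
AND → 00010100000 = 160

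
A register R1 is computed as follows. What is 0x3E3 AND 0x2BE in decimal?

674

0x3E3 = 1111100011
0x2BE = 1010111110
AND → 1010100010 = 674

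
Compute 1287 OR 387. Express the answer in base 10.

1415

1287 = 10100000111
387 = 00110000011
 OR → 10110000111 = 1415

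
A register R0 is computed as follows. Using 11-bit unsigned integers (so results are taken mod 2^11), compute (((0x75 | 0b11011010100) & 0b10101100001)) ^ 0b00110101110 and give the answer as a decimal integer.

0x75 = 00001110101
0b11011010100 = 11011010100
→ | → 11011110101 = 1781
0b10101100001 = 10101100001
→ & → 10001100001 = 1121
0b00110101110 = 00110101110
→ ^ → 10111001111 = 1487

1487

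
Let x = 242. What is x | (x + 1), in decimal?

243

x = 11110010 = 242
x + 1 = 11110011
OR    = 11110011 = 243
(x | (x + 1) sets the lowest cleared bit.)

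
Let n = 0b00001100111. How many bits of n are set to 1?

n = 1100111
Count the 1s: 1 + 1 + 1 + 1 + 1 = 5

5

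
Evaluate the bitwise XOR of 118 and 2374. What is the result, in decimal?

2352

118 = 000001110110
2374 = 100101000110
XOR → 100100110000 = 2352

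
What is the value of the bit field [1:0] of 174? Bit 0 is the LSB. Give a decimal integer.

v = 010101110
Shift right by 0: 010101110
Mask low 2 bits: 10 = 2

2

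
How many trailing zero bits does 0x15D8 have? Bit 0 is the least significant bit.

3

0x15D8 = 1010111011000
Trailing zeros: 3, so the lowest set bit is bit 3 (value 8).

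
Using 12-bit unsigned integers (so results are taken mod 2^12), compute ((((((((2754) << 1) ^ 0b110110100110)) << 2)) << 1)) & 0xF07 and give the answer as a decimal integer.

2754 = 101011000010
→ << 1 (mod 2^12) → 010110000100 = 1412
0b110110100110 = 110110100110
→ ^ → 100000100010 = 2082
→ << 2 (mod 2^12) → 000010001000 = 136
→ << 1 (mod 2^12) → 000100010000 = 272
0xF07 = 111100000111
→ & → 000100000000 = 256

256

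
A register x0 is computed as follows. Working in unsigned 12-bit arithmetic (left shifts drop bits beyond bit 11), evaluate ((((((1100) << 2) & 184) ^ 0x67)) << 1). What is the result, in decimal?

174

1100 = 010001001100
→ << 2 (mod 2^12) → 000100110000 = 304
184 = 000010111000
→ & → 000000110000 = 48
0x67 = 000001100111
→ ^ → 000001010111 = 87
→ << 1 (mod 2^12) → 000010101110 = 174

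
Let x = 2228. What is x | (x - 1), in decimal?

x = 100010110100 = 2228
x - 1 = 100010110011
OR    = 100010110111 = 2231
(x | (x - 1) sets all bits below the lowest set bit.)

2231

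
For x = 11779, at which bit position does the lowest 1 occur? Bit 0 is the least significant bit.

11779 = 10111000000011
Trailing zeros: 0, so the lowest set bit is bit 0 (value 1).

0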